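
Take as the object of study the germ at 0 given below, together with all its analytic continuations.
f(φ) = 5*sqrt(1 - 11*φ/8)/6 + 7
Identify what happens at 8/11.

The term (5/6)*sqrt(1 - φ/(8/11)) has argument 1 - 8/11/(8/11) = 0 at 8/11: a square-root (algebraic, two-sheeted) branch point; the remaining terms are analytic or single-valued there.

The point is an algebraic (square-root) branch point.


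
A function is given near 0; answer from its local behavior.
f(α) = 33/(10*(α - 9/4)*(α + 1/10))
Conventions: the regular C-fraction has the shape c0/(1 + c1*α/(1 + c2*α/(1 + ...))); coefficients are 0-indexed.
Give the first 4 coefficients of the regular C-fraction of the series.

The regular C-fraction coefficients are [-44/3, 86/9, 20/43, -20/43].

Taylor coefficients (expand at 0): a_0 = -44/3, a_1 = 3784/27, a_2 = -341264/243, a_3 = 30710944/2187.
c0 = a_0 = -44/3. Peel one level at a time: if S = 1 + c*α/S' with S'(0) = 1, then c is the α-coefficient of S and S' = c*α/(S - 1).
S_1 = c0/f = 1 + (86/9)*α + (-40/9)*α^2 + ...; c1 = 86/9.
S_2 = c1*α/(S_1 - 1) = 1 + (20/43)*α + (400/1849)*α^2 + ...; c2 = 20/43.
S_3 = c2*α/(S_2 - 1) = 1 + (-20/43)*α + ...; c3 = -20/43.


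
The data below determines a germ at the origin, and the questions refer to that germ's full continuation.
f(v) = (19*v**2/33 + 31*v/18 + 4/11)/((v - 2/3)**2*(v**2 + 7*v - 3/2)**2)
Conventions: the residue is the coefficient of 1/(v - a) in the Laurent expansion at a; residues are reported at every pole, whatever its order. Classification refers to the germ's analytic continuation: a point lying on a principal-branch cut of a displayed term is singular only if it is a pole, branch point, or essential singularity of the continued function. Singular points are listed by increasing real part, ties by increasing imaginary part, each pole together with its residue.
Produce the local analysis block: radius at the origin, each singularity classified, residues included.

Denominator factor (v**2 + 7*v - 3/2)^2: discriminant 55, real irrational roots -7/2 + (1/2)*sqrt(55) and -7/2 - (1/2)*sqrt(55); poles of order 2, moduli -7/2 + (1/2)*sqrt(55) and 7/2 + (1/2)*sqrt(55).
Denominator factor (v - 2/3)^2: pole of order 2 at 2/3, modulus 2/3.
The radius of convergence is the smallest modulus among the singular points: -7/2 + (1/2)*sqrt(55).
The factor v**2 + 7*v - 3/2 splits as (v - a)(v - a') with a = -7/2 - (1/2)*sqrt(55), a' = -7/2 + (1/2)*sqrt(55). At the order-2 pole a set g(v) = (v - a)^2*f(v) = [(19*v**2/33 + 31*v/18 + 4/11)/(v - 2/3)**2] / (v - a')^2.
Order-2 pole: residue = g'(a); g'(-7/2 - (1/2)*sqrt(55)) = 131319/604175 - (194048/6645925)*sqrt(55), so the residue is 131319/604175 - (194048/6645925)*sqrt(55).
The factor v**2 + 7*v - 3/2 splits as (v - a)(v - a') with a = -7/2 + (1/2)*sqrt(55), a' = -7/2 - (1/2)*sqrt(55). At the order-2 pole a set g(v) = (v - a)^2*f(v) = [(19*v**2/33 + 31*v/18 + 4/11)/(v - 2/3)**2] / (v - a')^2.
Order-2 pole: residue = g'(a); g'(-7/2 + (1/2)*sqrt(55)) = 131319/604175 + (194048/6645925)*sqrt(55), so the residue is 131319/604175 + (194048/6645925)*sqrt(55).
At the order-2 pole 2/3 set g(v) = (v - (2/3))^2*f(v) = (19*v**2/33 + 31*v/18 + 4/11)/(v**2 + 7*v - 3/2)**2.
Order-2 pole: residue = g'(a); g'(2/3) = -262638/604175, so the residue is -262638/604175.
List the singular points by increasing real part (a conjugate pair: the negative imaginary part first).

Radius of convergence at 0: -7/2 + (1/2)*sqrt(55).
At -7/2 - (1/2)*sqrt(55): a pole of order 2; residue 131319/604175 - (194048/6645925)*sqrt(55).
At -7/2 + (1/2)*sqrt(55): a pole of order 2; residue 131319/604175 + (194048/6645925)*sqrt(55).
At 2/3: a pole of order 2; residue -262638/604175.


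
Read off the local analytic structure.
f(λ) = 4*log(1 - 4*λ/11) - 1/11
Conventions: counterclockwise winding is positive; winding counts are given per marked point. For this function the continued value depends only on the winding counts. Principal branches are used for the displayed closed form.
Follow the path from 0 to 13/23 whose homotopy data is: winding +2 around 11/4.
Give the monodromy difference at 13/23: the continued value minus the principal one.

Continued minus principal equals (16)*pi*i.

The rational part is single-valued and drops out of the difference; each branch term changes only by its own monodromy.
(4)*log(1 - λ/(11/4)): each positive loop around 11/4 adds 2*pi*i to the log, so winding +2 contributes (4)*(2)*2*pi*i = (16)*pi*i.
Summing the contributions at λ = 13/23 gives (16)*pi*i.


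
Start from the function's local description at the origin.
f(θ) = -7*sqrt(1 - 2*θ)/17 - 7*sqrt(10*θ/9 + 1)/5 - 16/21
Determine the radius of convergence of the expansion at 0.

Branch term (-7/17)*sqrt(1 - θ/(1/2)): its argument vanishes at θ = 1/2, a square-root branch point, modulus 1/2.
Branch term (-7/5)*sqrt(1 - θ/(-9/10)): its argument vanishes at θ = -9/10, a square-root branch point, modulus 9/10.
The radius of convergence is the smallest modulus among the singular points: 1/2.

The radius of convergence is 1/2.


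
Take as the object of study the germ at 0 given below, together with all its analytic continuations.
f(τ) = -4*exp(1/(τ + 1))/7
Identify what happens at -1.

The exponent 1/(τ - (-1)) has a pole at -1, so exp(1/(τ - (-1))) takes every nonzero value near it: an essential singularity (not a pole of any order).

The point is an essential singularity.


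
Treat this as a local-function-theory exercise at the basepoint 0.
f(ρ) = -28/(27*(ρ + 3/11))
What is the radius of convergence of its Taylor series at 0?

Denominator factor (ρ + 3/11): pole of order 1 at -3/11, modulus 3/11.
The radius of convergence is the smallest modulus among the singular points: 3/11.

The radius of convergence is 3/11.


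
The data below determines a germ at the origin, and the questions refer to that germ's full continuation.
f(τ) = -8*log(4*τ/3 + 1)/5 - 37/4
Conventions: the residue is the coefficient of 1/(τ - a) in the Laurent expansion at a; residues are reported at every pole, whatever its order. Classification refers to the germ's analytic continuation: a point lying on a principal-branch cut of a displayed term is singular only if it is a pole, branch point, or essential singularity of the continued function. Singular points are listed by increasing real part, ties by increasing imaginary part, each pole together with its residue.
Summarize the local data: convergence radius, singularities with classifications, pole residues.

Radius of convergence at 0: 3/4.
At -3/4: a logarithmic branch point.

Branch term (-8/5)*log(1 - τ/(-3/4)): its argument vanishes at τ = -3/4, a logarithmic branch point, modulus 3/4.
The radius of convergence is the smallest modulus among the singular points: 3/4.


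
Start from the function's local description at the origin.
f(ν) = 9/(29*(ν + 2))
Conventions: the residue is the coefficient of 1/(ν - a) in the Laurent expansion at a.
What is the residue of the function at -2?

The residue is 9/29.

At the order-1 pole -2 set g(ν) = (ν - (-2))*f(ν) = 9/29.
Simple pole: residue = g(a) at a = -2, which is 9/29.


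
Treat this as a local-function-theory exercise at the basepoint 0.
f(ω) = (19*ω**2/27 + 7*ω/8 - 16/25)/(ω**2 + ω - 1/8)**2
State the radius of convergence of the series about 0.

The radius of convergence is -1/2 + (1/4)*sqrt(6).

Denominator factor (ω**2 + ω - 1/8)^2: discriminant 3/2, real irrational roots -1/2 + (1/4)*sqrt(6) and -1/2 - (1/4)*sqrt(6); poles of order 2, moduli -1/2 + (1/4)*sqrt(6) and 1/2 + (1/4)*sqrt(6).
The radius of convergence is the smallest modulus among the singular points: -1/2 + (1/4)*sqrt(6).


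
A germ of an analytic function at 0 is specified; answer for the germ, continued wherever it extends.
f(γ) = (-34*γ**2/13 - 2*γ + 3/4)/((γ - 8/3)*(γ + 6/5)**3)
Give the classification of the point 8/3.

The point is a pole of order 1.

The denominator factor γ - 8/3 vanishes at 8/3 and appears to the power 1; the numerator there equals -10849/468, nonzero, and no other factor vanishes.
Hence a pole whose order is the multiplicity, 1.


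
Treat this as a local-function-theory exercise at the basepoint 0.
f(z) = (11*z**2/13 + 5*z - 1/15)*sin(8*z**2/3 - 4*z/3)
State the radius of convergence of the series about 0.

The factor sin(8*z**2/3 - 4*z/3) is entire and contributes no finite singular point.
The polynomial part has no poles.
No finite singular points: the Taylor series at 0 converges everywhere.

The radius of convergence is infinite.


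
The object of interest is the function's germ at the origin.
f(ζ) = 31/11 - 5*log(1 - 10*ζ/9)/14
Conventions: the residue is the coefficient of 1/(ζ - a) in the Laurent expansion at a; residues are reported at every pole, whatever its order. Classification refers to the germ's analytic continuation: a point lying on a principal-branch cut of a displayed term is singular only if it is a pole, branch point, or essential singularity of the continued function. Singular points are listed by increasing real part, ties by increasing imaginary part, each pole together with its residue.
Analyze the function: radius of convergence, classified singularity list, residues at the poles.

Radius of convergence at 0: 9/10.
At 9/10: a logarithmic branch point.

Branch term (-5/14)*log(1 - ζ/(9/10)): its argument vanishes at ζ = 9/10, a logarithmic branch point, modulus 9/10.
The radius of convergence is the smallest modulus among the singular points: 9/10.


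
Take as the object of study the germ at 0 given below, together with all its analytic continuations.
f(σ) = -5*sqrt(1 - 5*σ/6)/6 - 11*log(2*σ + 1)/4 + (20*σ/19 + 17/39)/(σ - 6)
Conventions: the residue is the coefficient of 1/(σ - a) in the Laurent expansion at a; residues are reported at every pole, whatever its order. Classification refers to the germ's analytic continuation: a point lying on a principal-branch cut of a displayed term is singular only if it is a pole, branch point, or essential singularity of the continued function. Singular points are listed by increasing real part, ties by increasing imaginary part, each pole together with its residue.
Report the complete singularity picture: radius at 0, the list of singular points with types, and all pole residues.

Radius of convergence at 0: 1/2.
At -1/2: a logarithmic branch point.
At 6/5: an algebraic (square-root) branch point.
At 6: a pole of order 1; residue 5003/741.

Denominator factor (σ - 6): pole of order 1 at 6, modulus 6.
Branch term (-11/4)*log(1 - σ/(-1/2)): its argument vanishes at σ = -1/2, a logarithmic branch point, modulus 1/2.
Branch term (-5/6)*sqrt(1 - σ/(6/5)): its argument vanishes at σ = 6/5, a square-root branch point, modulus 6/5.
The radius of convergence is the smallest modulus among the singular points: 1/2.
The branch terms are analytic at 6 and contribute nothing to the residue; only the rational part matters.
At the order-1 pole 6 set g(σ) = (σ - (6))*(rational part) = 20*σ/19 + 17/39.
Simple pole: residue = g(a) at a = 6, which is 5003/741.
List the singular points by increasing real part (a conjugate pair: the negative imaginary part first).


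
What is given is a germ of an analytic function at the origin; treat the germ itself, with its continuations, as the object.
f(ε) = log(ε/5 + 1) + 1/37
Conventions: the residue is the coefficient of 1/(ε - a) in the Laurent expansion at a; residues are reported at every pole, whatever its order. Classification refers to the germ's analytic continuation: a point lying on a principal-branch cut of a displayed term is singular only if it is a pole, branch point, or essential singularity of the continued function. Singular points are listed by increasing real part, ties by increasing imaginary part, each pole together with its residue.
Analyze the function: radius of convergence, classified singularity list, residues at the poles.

Radius of convergence at 0: 5.
At -5: a logarithmic branch point.

Branch term (1)*log(1 - ε/(-5)): its argument vanishes at ε = -5, a logarithmic branch point, modulus 5.
The radius of convergence is the smallest modulus among the singular points: 5.


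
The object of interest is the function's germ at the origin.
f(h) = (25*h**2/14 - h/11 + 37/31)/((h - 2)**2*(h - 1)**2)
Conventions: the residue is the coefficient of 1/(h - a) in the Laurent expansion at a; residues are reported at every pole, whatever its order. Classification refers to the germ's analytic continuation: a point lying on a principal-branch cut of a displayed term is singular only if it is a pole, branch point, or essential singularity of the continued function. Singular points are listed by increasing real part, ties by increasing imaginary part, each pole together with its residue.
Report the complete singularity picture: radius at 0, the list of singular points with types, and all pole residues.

Radius of convergence at 0: 1.
At 1: a pole of order 2; residue 22097/2387.
At 2: a pole of order 2; residue -22097/2387.

Denominator factor (h - 2)^2: pole of order 2 at 2, modulus 2.
Denominator factor (h - 1)^2: pole of order 2 at 1, modulus 1.
The radius of convergence is the smallest modulus among the singular points: 1.
At the order-2 pole 1 set g(h) = (h - (1))^2*f(h) = (25*h**2/14 - h/11 + 37/31)/(h - 2)**2.
Order-2 pole: residue = g'(a); g'(1) = 22097/2387, so the residue is 22097/2387.
At the order-2 pole 2 set g(h) = (h - (2))^2*f(h) = (25*h**2/14 - h/11 + 37/31)/(h - 1)**2.
Order-2 pole: residue = g'(a); g'(2) = -22097/2387, so the residue is -22097/2387.
List the singular points by increasing real part (a conjugate pair: the negative imaginary part first).


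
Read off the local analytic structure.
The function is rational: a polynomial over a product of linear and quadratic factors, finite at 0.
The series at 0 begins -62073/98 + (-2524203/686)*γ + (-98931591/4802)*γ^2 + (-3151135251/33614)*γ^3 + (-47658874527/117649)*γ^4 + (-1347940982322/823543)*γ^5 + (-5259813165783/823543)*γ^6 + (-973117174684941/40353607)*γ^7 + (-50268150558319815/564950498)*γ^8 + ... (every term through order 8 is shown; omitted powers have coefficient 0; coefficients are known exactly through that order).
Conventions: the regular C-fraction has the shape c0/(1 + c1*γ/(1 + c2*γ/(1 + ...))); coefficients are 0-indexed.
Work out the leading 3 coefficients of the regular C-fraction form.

Taylor coefficients (read off): a_0 = -62073/98, a_1 = -2524203/686, a_2 = -98931591/4802.
c0 = a_0 = -62073/98. Peel one level at a time: if S = 1 + c*γ/S' with S'(0) = 1, then c is the γ-coefficient of S and S' = c*γ/(S - 1).
S_1 = c0/f = 1 + (-8499/1463)*γ + (2614474/2140369)*γ^2 + ...; c1 = -8499/1463.
S_2 = c1*γ/(S_1 - 1) = 1 + (2614474/12434037)*γ + ...; c2 = 2614474/12434037.

The regular C-fraction coefficients are [-62073/98, -8499/1463, 2614474/12434037].


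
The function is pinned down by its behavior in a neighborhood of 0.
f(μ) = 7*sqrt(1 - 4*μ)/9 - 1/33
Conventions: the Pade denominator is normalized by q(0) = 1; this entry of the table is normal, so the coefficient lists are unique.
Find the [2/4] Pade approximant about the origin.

Taylor coefficients needed (expand at 0): a_0 = 74/99, a_1 = -14/9, a_2 = -14/9, a_3 = -28/9, a_4 = -70/9, a_5 = -196/9, a_6 = -196/3.
Write the denominator as Q(μ) = 1 + q1*μ + q2*μ^2 + q3*μ^3 + q4*μ^4. Requiring Q*f - P = O(μ^7) with deg P <= 2 kills the coefficients of μ^3..μ^6 in Q*f:
  μ^3: a_3 + q1*a_2 + q2*a_1 + q3*a_0 = 0, i.e. -28/9 + (-14/9)*q1 + (-14/9)*q2 + (74/99)*q3 = 0.
  μ^4: a_4 + q1*a_3 + q2*a_2 + q3*a_1 + q4*a_0 = 0, i.e. -70/9 + (-28/9)*q1 + (-14/9)*q2 + (-14/9)*q3 + (74/99)*q4 = 0.
  μ^5: a_5 + q1*a_4 + q2*a_3 + q3*a_2 + q4*a_1 = 0, i.e. -196/9 + (-70/9)*q1 + (-28/9)*q2 + (-14/9)*q3 + (-14/9)*q4 = 0.
  μ^6: a_6 + q1*a_5 + q2*a_4 + q3*a_3 + q4*a_2 = 0, i.e. -196/3 + (-196/9)*q1 + (-70/9)*q2 + (-28/9)*q3 + (-14/9)*q4 = 0.
Solving this linear system: q1 = -101521/25423, q2 = 60480/25423, q3 = 20405/25423, q4 = 10318/25423.
The numerator is Q*f truncated at degree 2: P0 = a_0 = 74/99; P1 = a_1 + q1*a_0 = -1269744/279653; P2 = a_2 + q1*a_1 + q2*a_0 = 5398204/838959.

The Pade approximant has numerator coefficients [74/99, -1269744/279653, 5398204/838959]; denominator coefficients [1, -101521/25423, 60480/25423, 20405/25423, 10318/25423].


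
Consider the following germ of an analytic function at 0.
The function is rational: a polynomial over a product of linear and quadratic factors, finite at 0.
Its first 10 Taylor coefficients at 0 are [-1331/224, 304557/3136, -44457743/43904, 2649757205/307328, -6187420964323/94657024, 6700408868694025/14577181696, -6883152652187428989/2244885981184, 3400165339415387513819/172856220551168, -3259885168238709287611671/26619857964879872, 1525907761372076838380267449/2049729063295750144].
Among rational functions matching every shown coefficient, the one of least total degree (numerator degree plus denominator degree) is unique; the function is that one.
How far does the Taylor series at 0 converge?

No rational of total degree below 8 reproduces all 10 coefficients; solving the [0/8] Pade equations on them gives f(ρ) = -1/((ρ**2 - 6*ρ/11 + 7/2)*(ρ**2 + 2*ρ + 4/11)**3), whose expansion matches every shown term.
Denominator factor (ρ**2 + 2*ρ + 4/11)^3: discriminant 28/11, real irrational roots -1 + (1/11)*sqrt(77) and -1 - (1/11)*sqrt(77); poles of order 3, moduli 1 - (1/11)*sqrt(77) and 1 + (1/11)*sqrt(77).
Denominator factor (ρ**2 - 6*ρ/11 + 7/2): discriminant -1658/121, complex-conjugate roots (3/11) + ((1/22)*sqrt(1658))*i and (3/11) - ((1/22)*sqrt(1658))*i; poles of order 1, moduli (1/2)*sqrt(14) and (1/2)*sqrt(14).
The radius of convergence is the smallest modulus among the singular points: 1 - (1/11)*sqrt(77).

The radius of convergence is 1 - (1/11)*sqrt(77).


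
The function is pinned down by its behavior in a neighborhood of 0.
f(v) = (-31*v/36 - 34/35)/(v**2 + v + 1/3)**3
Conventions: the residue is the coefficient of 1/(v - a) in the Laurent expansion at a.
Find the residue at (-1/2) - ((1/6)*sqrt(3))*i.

The factor v**2 + v + 1/3 splits as (v - a)(v - a') with a = (-1/2) - ((1/6)*sqrt(3))*i, a' = (-1/2) + ((1/6)*sqrt(3))*i. At the order-3 pole a set g(v) = (v - a)^3*f(v) = [-31*v/36 - 34/35] / (v - a')^3.
Order-3 pole: residue = g''(a)/2; g''((-1/2) - ((1/6)*sqrt(3))*i) = -((4089/70)*sqrt(3))*i, so the residue is -((4089/140)*sqrt(3))*i.

The residue is -((4089/140)*sqrt(3))*i.


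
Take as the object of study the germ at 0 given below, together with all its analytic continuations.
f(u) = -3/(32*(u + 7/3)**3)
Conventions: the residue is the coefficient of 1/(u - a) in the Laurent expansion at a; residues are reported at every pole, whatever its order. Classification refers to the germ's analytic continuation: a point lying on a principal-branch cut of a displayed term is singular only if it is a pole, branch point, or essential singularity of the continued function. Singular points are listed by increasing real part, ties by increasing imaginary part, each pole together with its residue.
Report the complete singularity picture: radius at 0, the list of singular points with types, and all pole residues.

Radius of convergence at 0: 7/3.
At -7/3: a pole of order 3; residue 0.

Denominator factor (u + 7/3)^3: pole of order 3 at -7/3, modulus 7/3.
The radius of convergence is the smallest modulus among the singular points: 7/3.
At the order-3 pole -7/3 set g(u) = (u - (-7/3))^3*f(u) = -3/32.
Order-3 pole: residue = g''(a)/2; g''(-7/3) = 0, so the residue is 0.


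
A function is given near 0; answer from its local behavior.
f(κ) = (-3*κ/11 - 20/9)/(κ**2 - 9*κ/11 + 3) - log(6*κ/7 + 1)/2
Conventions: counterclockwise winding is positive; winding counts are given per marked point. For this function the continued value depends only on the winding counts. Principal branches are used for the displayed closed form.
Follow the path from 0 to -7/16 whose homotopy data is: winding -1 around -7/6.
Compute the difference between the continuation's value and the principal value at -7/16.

Continued minus principal equals pi*i.

The rational part is single-valued and drops out of the difference; each branch term changes only by its own monodromy.
(-1/2)*log(1 - κ/(-7/6)): each positive loop around -7/6 adds 2*pi*i to the log, so winding -1 contributes (-1/2)*(-1)*2*pi*i = pi*i.
Summing the contributions at κ = -7/16 gives pi*i.


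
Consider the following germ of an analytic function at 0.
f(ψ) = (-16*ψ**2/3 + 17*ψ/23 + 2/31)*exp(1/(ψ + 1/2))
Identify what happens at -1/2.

The exponent 1/(ψ - (-1/2)) has a pole at -1/2, so exp(1/(ψ - (-1/2))) takes every nonzero value near it: an essential singularity (not a pole of any order).

The point is an essential singularity.


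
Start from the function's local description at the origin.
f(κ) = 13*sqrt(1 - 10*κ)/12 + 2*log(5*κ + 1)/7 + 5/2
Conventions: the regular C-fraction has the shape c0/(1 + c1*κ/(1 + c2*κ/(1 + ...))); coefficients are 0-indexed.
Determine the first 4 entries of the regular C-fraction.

The regular C-fraction coefficients are [43/12, 335/301, -217965/40334, 4778375/5841462].

Taylor coefficients (expand at 0): a_0 = 43/12, a_1 = -335/84, a_2 = -2875/168, a_3 = -3125/56.
c0 = a_0 = 43/12. Peel one level at a time: if S = 1 + c*κ/S' with S'(0) = 1, then c is the κ-coefficient of S and S' = c*κ/(S - 1).
S_1 = c0/f = 1 + (335/301)*κ + (1089825/181202)*κ^2 + ...; c1 = 335/301.
S_2 = c1*κ/(S_1 - 1) = 1 + (-217965/40334)*κ + (79375/17956)*κ^2 + ...; c2 = -217965/40334.
S_3 = c2*κ/(S_2 - 1) = 1 + (4778375/5841462)*κ + ...; c3 = 4778375/5841462.


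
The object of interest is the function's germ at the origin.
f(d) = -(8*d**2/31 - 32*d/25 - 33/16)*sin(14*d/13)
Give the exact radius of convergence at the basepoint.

The radius of convergence is infinite.

The factor -sin(14*d/13) is entire and contributes no finite singular point.
The polynomial part has no poles.
No finite singular points: the Taylor series at 0 converges everywhere.


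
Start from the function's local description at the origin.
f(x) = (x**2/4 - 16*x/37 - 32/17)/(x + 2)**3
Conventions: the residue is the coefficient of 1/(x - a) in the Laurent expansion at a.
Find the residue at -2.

At the order-3 pole -2 set g(x) = (x - (-2))^3*f(x) = x**2/4 - 16*x/37 - 32/17.
Order-3 pole: residue = g''(a)/2; g''(-2) = 1/2, so the residue is 1/4.

The residue is 1/4.


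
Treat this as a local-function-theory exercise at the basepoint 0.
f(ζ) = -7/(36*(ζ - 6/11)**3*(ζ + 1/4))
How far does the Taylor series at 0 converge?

Denominator factor (ζ + 1/4): pole of order 1 at -1/4, modulus 1/4.
Denominator factor (ζ - 6/11)^3: pole of order 3 at 6/11, modulus 6/11.
The radius of convergence is the smallest modulus among the singular points: 1/4.

The radius of convergence is 1/4.


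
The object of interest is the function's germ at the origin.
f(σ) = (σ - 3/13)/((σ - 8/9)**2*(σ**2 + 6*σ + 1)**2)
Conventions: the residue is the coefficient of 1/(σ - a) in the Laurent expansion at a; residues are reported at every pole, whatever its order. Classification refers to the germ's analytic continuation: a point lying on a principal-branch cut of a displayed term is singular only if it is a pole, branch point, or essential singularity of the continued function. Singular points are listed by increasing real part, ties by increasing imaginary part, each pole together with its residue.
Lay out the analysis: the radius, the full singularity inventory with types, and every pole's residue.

Denominator factor (σ**2 + 6*σ + 1)^2: discriminant 32, real irrational roots -3 + (2)*sqrt(2) and -3 - (2)*sqrt(2); poles of order 2, moduli 3 - (2)*sqrt(2) and 3 + (2)*sqrt(2).
Denominator factor (σ - 8/9)^2: pole of order 2 at 8/9, modulus 8/9.
The radius of convergence is the smallest modulus among the singular points: 3 - (2)*sqrt(2).
The factor σ**2 + 6*σ + 1 splits as (σ - a)(σ - a') with a = -3 - (2)*sqrt(2), a' = -3 + (2)*sqrt(2). At the order-2 pole a set g(σ) = (σ - a)^2*f(σ) = [(σ - 3/13)/(σ - 8/9)**2] / (σ - a')^2.
Order-2 pole: residue = g'(a); g'(-3 - (2)*sqrt(2)) = 21513519/4994600858 - (717401853/159827227456)*sqrt(2), so the residue is 21513519/4994600858 - (717401853/159827227456)*sqrt(2).
The factor σ**2 + 6*σ + 1 splits as (σ - a)(σ - a') with a = -3 + (2)*sqrt(2), a' = -3 - (2)*sqrt(2). At the order-2 pole a set g(σ) = (σ - a)^2*f(σ) = [(σ - 3/13)/(σ - 8/9)**2] / (σ - a')^2.
Order-2 pole: residue = g'(a); g'(-3 + (2)*sqrt(2)) = 21513519/4994600858 + (717401853/159827227456)*sqrt(2), so the residue is 21513519/4994600858 + (717401853/159827227456)*sqrt(2).
At the order-2 pole 8/9 set g(σ) = (σ - (8/9))^2*f(σ) = (σ - 3/13)/(σ**2 + 6*σ + 1)**2.
Order-2 pole: residue = g'(a); g'(8/9) = -21513519/2497300429, so the residue is -21513519/2497300429.
List the singular points by increasing real part (a conjugate pair: the negative imaginary part first).

Radius of convergence at 0: 3 - (2)*sqrt(2).
At -3 - (2)*sqrt(2): a pole of order 2; residue 21513519/4994600858 - (717401853/159827227456)*sqrt(2).
At -3 + (2)*sqrt(2): a pole of order 2; residue 21513519/4994600858 + (717401853/159827227456)*sqrt(2).
At 8/9: a pole of order 2; residue -21513519/2497300429.


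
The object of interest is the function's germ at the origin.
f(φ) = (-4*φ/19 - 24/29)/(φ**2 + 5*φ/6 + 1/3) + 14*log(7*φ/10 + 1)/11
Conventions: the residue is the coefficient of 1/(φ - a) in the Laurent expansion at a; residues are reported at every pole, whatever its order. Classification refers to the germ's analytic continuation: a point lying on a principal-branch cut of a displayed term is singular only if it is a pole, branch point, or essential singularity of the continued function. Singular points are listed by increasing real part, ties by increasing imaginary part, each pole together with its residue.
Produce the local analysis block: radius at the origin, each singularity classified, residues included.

Denominator factor (φ**2 + 5*φ/6 + 1/3): discriminant -23/36, complex-conjugate roots (-5/12) + ((1/12)*sqrt(23))*i and (-5/12) - ((1/12)*sqrt(23))*i; poles of order 1, moduli (1/3)*sqrt(3) and (1/3)*sqrt(3).
Branch term (14/11)*log(1 - φ/(-10/7)): its argument vanishes at φ = -10/7, a logarithmic branch point, modulus 10/7.
The radius of convergence is the smallest modulus among the singular points: (1/3)*sqrt(3).
The branch term is analytic at (-5/12) - ((1/12)*sqrt(23))*i and contributes nothing to the residue; only the rational part matters.
The factor φ**2 + 5*φ/6 + 1/3 splits as (φ - a)(φ - a') with a = (-5/12) - ((1/12)*sqrt(23))*i, a' = (-5/12) + ((1/12)*sqrt(23))*i. At the order-1 pole a set g(φ) = (φ - a)*(rational part) = [-4*φ/19 - 24/29] / (φ - a').
Simple pole: residue = g(a) at a = (-5/12) - ((1/12)*sqrt(23))*i, which is (-2/19) - ((2446/12673)*sqrt(23))*i.
The branch term is analytic at (-5/12) + ((1/12)*sqrt(23))*i and contributes nothing to the residue; only the rational part matters.
The factor φ**2 + 5*φ/6 + 1/3 splits as (φ - a)(φ - a') with a = (-5/12) + ((1/12)*sqrt(23))*i, a' = (-5/12) - ((1/12)*sqrt(23))*i. At the order-1 pole a set g(φ) = (φ - a)*(rational part) = [-4*φ/19 - 24/29] / (φ - a').
Simple pole: residue = g(a) at a = (-5/12) + ((1/12)*sqrt(23))*i, which is (-2/19) + ((2446/12673)*sqrt(23))*i.
List the singular points by increasing real part (a conjugate pair: the negative imaginary part first).

Radius of convergence at 0: (1/3)*sqrt(3).
At -10/7: a logarithmic branch point.
At (-5/12) - ((1/12)*sqrt(23))*i: a pole of order 1; residue (-2/19) - ((2446/12673)*sqrt(23))*i.
At (-5/12) + ((1/12)*sqrt(23))*i: a pole of order 1; residue (-2/19) + ((2446/12673)*sqrt(23))*i.


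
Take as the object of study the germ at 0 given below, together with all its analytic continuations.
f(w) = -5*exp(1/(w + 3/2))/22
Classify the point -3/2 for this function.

The exponent 1/(w - (-3/2)) has a pole at -3/2, so exp(1/(w - (-3/2))) takes every nonzero value near it: an essential singularity (not a pole of any order).

The point is an essential singularity.


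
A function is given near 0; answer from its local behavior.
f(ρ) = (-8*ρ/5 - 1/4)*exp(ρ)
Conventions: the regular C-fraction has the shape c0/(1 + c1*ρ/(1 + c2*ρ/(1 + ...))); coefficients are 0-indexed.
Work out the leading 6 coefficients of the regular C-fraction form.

The regular C-fraction coefficients are [-1/4, -37/5, 2393/370, -34045/531246, 32690129/97763622, -1032687185/12031734506].

Taylor coefficients (expand at 0): a_0 = -1/4, a_1 = -37/20, a_2 = -69/40, a_3 = -101/120, a_4 = -133/480, a_5 = -11/160.
c0 = a_0 = -1/4. Peel one level at a time: if S = 1 + c*ρ/S' with S'(0) = 1, then c is the ρ-coefficient of S and S' = c*ρ/(S - 1).
S_1 = c0/f = 1 + (-37/5)*ρ + (2393/50)*ρ^2 + ...; c1 = -37/5.
S_2 = c1*ρ/(S_1 - 1) = 1 + (2393/370)*ρ + (6809/16428)*ρ^2 + ...; c2 = 2393/370.
S_3 = c2*ρ/(S_2 - 1) = 1 + (-34045/531246)*ρ + (4417585/206152164)*ρ^2 + ...; c3 = -34045/531246.
S_4 = c3*ρ/(S_3 - 1) = 1 + (32690129/97763622)*ρ + (15967165/556349772)*ρ^2 + ...; c4 = 32690129/97763622.
S_5 = c4*ρ/(S_4 - 1) = 1 + (-1032687185/12031734506)*ρ + ...; c5 = -1032687185/12031734506.


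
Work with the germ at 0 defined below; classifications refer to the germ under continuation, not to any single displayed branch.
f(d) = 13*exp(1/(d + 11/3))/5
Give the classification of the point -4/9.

There is no denominator, hence no pole anywhere.
The essential point of exp(1/(d - (-11/3))) is -11/3, not -4/9.
So the germ continues analytically to -4/9.

The point is a regular point.


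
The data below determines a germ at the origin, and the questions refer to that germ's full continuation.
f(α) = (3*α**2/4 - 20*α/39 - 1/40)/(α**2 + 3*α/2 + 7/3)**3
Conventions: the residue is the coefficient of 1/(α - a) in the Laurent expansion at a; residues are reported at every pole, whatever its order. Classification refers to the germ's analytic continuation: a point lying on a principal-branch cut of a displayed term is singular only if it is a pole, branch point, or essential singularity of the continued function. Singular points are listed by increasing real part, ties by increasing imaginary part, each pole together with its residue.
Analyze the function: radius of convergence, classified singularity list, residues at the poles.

Denominator factor (α**2 + 3*α/2 + 7/3)^3: discriminant -85/12, complex-conjugate roots (-3/4) + ((1/12)*sqrt(255))*i and (-3/4) - ((1/12)*sqrt(255))*i; poles of order 3, moduli (1/3)*sqrt(21) and (1/3)*sqrt(21).
The radius of convergence is the smallest modulus among the singular points: (1/3)*sqrt(21).
The factor α**2 + 3*α/2 + 7/3 splits as (α - a)(α - a') with a = (-3/4) - ((1/12)*sqrt(255))*i, a' = (-3/4) + ((1/12)*sqrt(255))*i. At the order-3 pole a set g(α) = (α - a)^3*f(α) = [3*α**2/4 - 20*α/39 - 1/40] / (α - a')^3.
Order-3 pole: residue = g''(a)/2; g''((-3/4) - ((1/12)*sqrt(255))*i) = ((275004/39918125)*sqrt(255))*i, so the residue is ((137502/39918125)*sqrt(255))*i.
The factor α**2 + 3*α/2 + 7/3 splits as (α - a)(α - a') with a = (-3/4) + ((1/12)*sqrt(255))*i, a' = (-3/4) - ((1/12)*sqrt(255))*i. At the order-3 pole a set g(α) = (α - a)^3*f(α) = [3*α**2/4 - 20*α/39 - 1/40] / (α - a')^3.
Order-3 pole: residue = g''(a)/2; g''((-3/4) + ((1/12)*sqrt(255))*i) = -((275004/39918125)*sqrt(255))*i, so the residue is -((137502/39918125)*sqrt(255))*i.
List the singular points by increasing real part (a conjugate pair: the negative imaginary part first).

Radius of convergence at 0: (1/3)*sqrt(21).
At (-3/4) - ((1/12)*sqrt(255))*i: a pole of order 3; residue ((137502/39918125)*sqrt(255))*i.
At (-3/4) + ((1/12)*sqrt(255))*i: a pole of order 3; residue -((137502/39918125)*sqrt(255))*i.


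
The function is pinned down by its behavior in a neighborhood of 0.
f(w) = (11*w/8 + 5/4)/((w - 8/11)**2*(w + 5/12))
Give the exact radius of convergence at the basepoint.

Denominator factor (w - 8/11)^2: pole of order 2 at 8/11, modulus 8/11.
Denominator factor (w + 5/12): pole of order 1 at -5/12, modulus 5/12.
The radius of convergence is the smallest modulus among the singular points: 5/12.

The radius of convergence is 5/12.


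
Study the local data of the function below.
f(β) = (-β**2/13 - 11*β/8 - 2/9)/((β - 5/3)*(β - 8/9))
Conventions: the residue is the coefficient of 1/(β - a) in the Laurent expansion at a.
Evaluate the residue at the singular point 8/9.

The residue is 1585/819.

At the order-1 pole 8/9 set g(β) = (β - (8/9))*f(β) = (-β**2/13 - 11*β/8 - 2/9)/(β - 5/3).
Simple pole: residue = g(a) at a = 8/9, which is 1585/819.


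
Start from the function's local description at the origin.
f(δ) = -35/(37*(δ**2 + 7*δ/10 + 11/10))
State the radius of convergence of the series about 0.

The radius of convergence is (1/10)*sqrt(110).

Denominator factor (δ**2 + 7*δ/10 + 11/10): discriminant -391/100, complex-conjugate roots (-7/20) + ((1/20)*sqrt(391))*i and (-7/20) - ((1/20)*sqrt(391))*i; poles of order 1, moduli (1/10)*sqrt(110) and (1/10)*sqrt(110).
The radius of convergence is the smallest modulus among the singular points: (1/10)*sqrt(110).


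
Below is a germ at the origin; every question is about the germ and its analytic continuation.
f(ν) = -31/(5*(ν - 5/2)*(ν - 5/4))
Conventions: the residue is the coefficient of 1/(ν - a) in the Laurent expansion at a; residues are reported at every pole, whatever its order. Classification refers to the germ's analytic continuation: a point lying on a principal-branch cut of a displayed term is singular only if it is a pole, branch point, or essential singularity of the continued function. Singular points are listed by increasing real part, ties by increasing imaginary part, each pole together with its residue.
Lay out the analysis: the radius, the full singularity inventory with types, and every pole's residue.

Radius of convergence at 0: 5/4.
At 5/4: a pole of order 1; residue 124/25.
At 5/2: a pole of order 1; residue -124/25.

Denominator factor (ν - 5/4): pole of order 1 at 5/4, modulus 5/4.
Denominator factor (ν - 5/2): pole of order 1 at 5/2, modulus 5/2.
The radius of convergence is the smallest modulus among the singular points: 5/4.
At the order-1 pole 5/4 set g(ν) = (ν - (5/4))*f(ν) = -31/(5*(ν - 5/2)).
Simple pole: residue = g(a) at a = 5/4, which is 124/25.
At the order-1 pole 5/2 set g(ν) = (ν - (5/2))*f(ν) = -31/(5*(ν - 5/4)).
Simple pole: residue = g(a) at a = 5/2, which is -124/25.
List the singular points by increasing real part (a conjugate pair: the negative imaginary part first).


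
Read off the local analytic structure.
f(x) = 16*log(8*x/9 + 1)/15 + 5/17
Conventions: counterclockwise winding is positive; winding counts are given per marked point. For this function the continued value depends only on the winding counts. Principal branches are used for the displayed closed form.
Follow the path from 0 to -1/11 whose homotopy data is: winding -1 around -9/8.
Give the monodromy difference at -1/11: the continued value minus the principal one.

The rational part is single-valued and drops out of the difference; each branch term changes only by its own monodromy.
(16/15)*log(1 - x/(-9/8)): each positive loop around -9/8 adds 2*pi*i to the log, so winding -1 contributes (16/15)*(-1)*2*pi*i = -(32/15)*pi*i.
Summing the contributions at x = -1/11 gives -(32/15)*pi*i.

Continued minus principal equals -(32/15)*pi*i.


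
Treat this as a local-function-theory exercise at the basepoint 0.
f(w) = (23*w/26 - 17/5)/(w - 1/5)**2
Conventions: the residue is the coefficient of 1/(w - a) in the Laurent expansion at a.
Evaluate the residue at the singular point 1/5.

At the order-2 pole 1/5 set g(w) = (w - (1/5))^2*f(w) = 23*w/26 - 17/5.
Order-2 pole: residue = g'(a); g'(1/5) = 23/26, so the residue is 23/26.

The residue is 23/26.


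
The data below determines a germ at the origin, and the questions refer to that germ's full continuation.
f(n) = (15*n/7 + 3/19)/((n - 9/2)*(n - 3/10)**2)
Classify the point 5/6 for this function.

Denominator factors: n - 3/10 = 8/15 at n = 5/6; n - 9/2 = -11/3 at n = 5/6 — none vanishes.
So the germ continues analytically to 5/6.

The point is a regular point.


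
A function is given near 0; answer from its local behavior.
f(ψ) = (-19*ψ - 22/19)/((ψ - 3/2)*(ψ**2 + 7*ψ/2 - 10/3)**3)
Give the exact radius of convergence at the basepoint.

Denominator factor (ψ**2 + 7*ψ/2 - 10/3)^3: discriminant 307/12, real irrational roots -7/4 + (1/12)*sqrt(921) and -7/4 - (1/12)*sqrt(921); poles of order 3, moduli -7/4 + (1/12)*sqrt(921) and 7/4 + (1/12)*sqrt(921).
Denominator factor (ψ - 3/2): pole of order 1 at 3/2, modulus 3/2.
The radius of convergence is the smallest modulus among the singular points: -7/4 + (1/12)*sqrt(921).

The radius of convergence is -7/4 + (1/12)*sqrt(921).


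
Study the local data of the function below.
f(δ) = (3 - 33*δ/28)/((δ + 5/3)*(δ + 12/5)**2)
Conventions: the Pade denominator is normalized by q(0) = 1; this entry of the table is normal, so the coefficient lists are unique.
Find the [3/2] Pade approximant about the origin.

The Pade approximant has numerator coefficients [5/16, -1267997615/6272337344, 292244025/6272337344, -45192375/6272337344]; denominator coefficients [1, 495327479/420022590, 723322229/2016108432].

Taylor coefficients needed (expand at 0): a_0 = 5/16, a_1 = -767/1344, a_2 = 5443/8960, a_3 = -2510407/4838400, a_4 = 114359027/290304000, a_5 = -1616448949/5806080000.
Write the denominator as Q(δ) = 1 + q1*δ + q2*δ^2. Requiring Q*f - P = O(δ^6) with deg P <= 3 kills the coefficients of δ^4..δ^5 in Q*f:
  δ^4: a_4 + q1*a_3 + q2*a_2 = 0, i.e. 114359027/290304000 + (-2510407/4838400)*q1 + (5443/8960)*q2 = 0.
  δ^5: a_5 + q1*a_4 + q2*a_3 = 0, i.e. -1616448949/5806080000 + (114359027/290304000)*q1 + (-2510407/4838400)*q2 = 0.
Solving this linear system: q1 = 495327479/420022590, q2 = 723322229/2016108432.
The numerator is Q*f truncated at degree 3: P0 = a_0 = 5/16; P1 = a_1 + q1*a_0 = -1267997615/6272337344; P2 = a_2 + q1*a_1 + q2*a_0 = 292244025/6272337344; P3 = a_3 + q1*a_2 + q2*a_1 = -45192375/6272337344.


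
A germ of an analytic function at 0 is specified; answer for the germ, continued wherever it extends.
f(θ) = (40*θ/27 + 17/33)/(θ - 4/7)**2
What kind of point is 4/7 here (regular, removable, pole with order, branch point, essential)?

The denominator factor θ - 4/7 vanishes at 4/7 and appears to the power 2; the numerator there equals 2831/2079, nonzero, and no other factor vanishes.
Hence a pole whose order is the multiplicity, 2.

The point is a pole of order 2.


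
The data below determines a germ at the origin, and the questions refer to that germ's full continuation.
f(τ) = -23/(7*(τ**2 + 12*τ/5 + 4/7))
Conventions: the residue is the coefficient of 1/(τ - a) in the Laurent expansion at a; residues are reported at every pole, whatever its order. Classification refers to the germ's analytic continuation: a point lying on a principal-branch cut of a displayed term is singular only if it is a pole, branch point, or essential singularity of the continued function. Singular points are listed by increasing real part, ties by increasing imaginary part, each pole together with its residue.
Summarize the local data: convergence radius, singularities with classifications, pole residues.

Denominator factor (τ**2 + 12*τ/5 + 4/7): discriminant 608/175, real irrational roots -6/5 + (2/35)*sqrt(266) and -6/5 - (2/35)*sqrt(266); poles of order 1, moduli 6/5 - (2/35)*sqrt(266) and 6/5 + (2/35)*sqrt(266).
The radius of convergence is the smallest modulus among the singular points: 6/5 - (2/35)*sqrt(266).
The factor τ**2 + 12*τ/5 + 4/7 splits as (τ - a)(τ - a') with a = -6/5 - (2/35)*sqrt(266), a' = -6/5 + (2/35)*sqrt(266). At the order-1 pole a set g(τ) = (τ - a)*f(τ) = [-23/7] / (τ - a').
Simple pole: residue = g(a) at a = -6/5 - (2/35)*sqrt(266), which is (115/1064)*sqrt(266).
The factor τ**2 + 12*τ/5 + 4/7 splits as (τ - a)(τ - a') with a = -6/5 + (2/35)*sqrt(266), a' = -6/5 - (2/35)*sqrt(266). At the order-1 pole a set g(τ) = (τ - a)*f(τ) = [-23/7] / (τ - a').
Simple pole: residue = g(a) at a = -6/5 + (2/35)*sqrt(266), which is -(115/1064)*sqrt(266).
List the singular points by increasing real part (a conjugate pair: the negative imaginary part first).

Radius of convergence at 0: 6/5 - (2/35)*sqrt(266).
At -6/5 - (2/35)*sqrt(266): a pole of order 1; residue (115/1064)*sqrt(266).
At -6/5 + (2/35)*sqrt(266): a pole of order 1; residue -(115/1064)*sqrt(266).
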